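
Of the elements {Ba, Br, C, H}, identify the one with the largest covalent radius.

Moving right in a period, electrons are added to the same shell under a stronger nuclear pull, so atoms get smaller; moving down, a new shell is opened and atoms get larger.
These span different periods and groups, so the two trends combine.
C > H: period and group pull opposite ways; the down-group shift dominates (75 vs 32 pm).
Br > C: period and group pull opposite ways; the down-group shift dominates (114 vs 75 pm).
Ba > Br: both effects reinforce here, so Ba is clearly the larger of the two.
For reference (pm): H 32, C 75, Br 114, Ba 196.
The largest covalent radius among these belongs to Ba.

Ba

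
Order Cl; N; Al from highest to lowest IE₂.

N > Cl > Al

The second ionization energy removes an electron from the +1 ion. For each element: Cl⁺ still has 6 valence electrons; N⁺ still has 4 valence electrons; Al⁺ still has 2 valence electrons.
All are still removing valence electrons, so compare the +1 ions as you would atoms: IE_2 generally rises across a period (higher Z_eff) and falls down a group (larger shell), subject to the usual subshell exceptions.
Valence configurations: Cl⁺ [Ne]3s²3p⁴, N⁺ [He]2s²2p², Al⁺ [Ne]3s².
Approximate IE_2 values (kJ/mol): Cl 2298, N 2856, Al 1817.
Overall IE_2 order: Al < Cl < N.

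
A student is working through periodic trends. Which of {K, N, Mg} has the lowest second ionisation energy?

Mg

IE_2 is the cost of taking one more electron from the +1 cation: K⁺ is the bare [Ar] core; N⁺ still has 4 valence electrons; Mg⁺ still has 1 valence electron.
Core electrons are held far more tightly than valence electrons, so K tops the IE_2 order.
Valence configurations: N⁺ [He]2s²2p², Mg⁺ [Ne]3s¹.
Approximate IE_2 values (kJ/mol): K 3052, N 2856, Mg 1451.
So the second ionization energies run Mg < N < K.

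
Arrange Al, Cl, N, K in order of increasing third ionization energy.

Al < Cl < K < N

Consider each +2 ion: Al²⁺ still has 1 valence electron; Cl²⁺ still has 5 valence electrons; N²⁺ still has 3 valence electrons; K²⁺ is already 1 electron into the core.
Usually core removal costs more than valence removal, but here the competition is close: a tightly held n=2 valence electron can cost more to remove than an n=3 core electron, so the actual values have to decide it.
Valence configurations: Al²⁺ [Ne]3s¹, Cl²⁺ [Ne]3s²3p³, N²⁺ [He]2s²2p¹.
The numbers (kJ/mol): Al 2745, Cl 3822, N 4578, K 4420.
Putting it together, IE_3: Al < Cl < K < N.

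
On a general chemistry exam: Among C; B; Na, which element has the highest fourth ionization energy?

Consider each +3 ion: C³⁺ still has 1 valence electron; B³⁺ is the bare [He] core; Na³⁺ is already 2 electrons into the core.
Breaking into a closed-shell core is much more expensive than removing a leftover valence electron — Na and B have the largest IE_4 here.
Approximate IE_4 values (kJ/mol): C 6223, B 25026, Na 9543.
So the fourth ionization energies run C < Na < B.

B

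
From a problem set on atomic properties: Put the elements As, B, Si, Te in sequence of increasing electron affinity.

B, As, Si, Te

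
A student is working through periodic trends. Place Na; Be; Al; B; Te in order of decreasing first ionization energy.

Be, Te, B, Al, Na

Be is in period 2, group 2; B is in period 2, group 13; Na is in period 3, group 1; Al is in period 3, group 13; Te is in period 5, group 16.
IE₁ increases left→right with effective nuclear charge and decreases top→bottom as the valence shell moves farther out.
Here both period and group differ, so the two effects have to be weighed against each other.
Al > Na: both are in period 3; the period trend gives Al the larger value.
B > Al: they share group 13; the group trend gives B the larger value.
Te > B: period and group pull opposite ways; the across-period shift dominates (869 vs 801 kJ/mol).
Be > Te: the two effects oppose for this pair; the down-group effect wins (900 vs 869 kJ/mol).
Note the exception: Be has a higher first ionization energy than B, contrary to the simple trend — removing B's lone 2p electron is easier than breaking Be's filled 2s².
Approximate values (kJ/mol): Be 900, B 801, Na 496, Al 578, Te 869.
So from highest to lowest: Be > Te > B > Al > Na.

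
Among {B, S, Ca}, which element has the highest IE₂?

After 1 electron has been removed, what remains? B⁺ still has 2 valence electrons; S⁺ still has 5 valence electrons; Ca⁺ still has 1 valence electron.
All are still removing valence electrons, so compare the +1 ions as you would atoms: IE_2 generally rises across a period (higher Z_eff) and falls down a group (larger shell), subject to the usual subshell exceptions.
Valence configurations: B⁺ [He]2s², S⁺ [Ne]3s²3p³, Ca⁺ [Ar]4s¹.
Tabulated IE_2 (kJ/mol): B 2427, S 2252, Ca 1145.
Overall IE_2 order: Ca < S < B.

B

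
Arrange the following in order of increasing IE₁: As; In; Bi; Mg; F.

F is in period 2, group 17; Mg is in period 3, group 2; As is in period 4, group 15; In is in period 5, group 13; Bi is in period 6, group 15.
Removing the outermost electron gets harder across a period and easier down a group.
Here both period and group differ, so the two effects have to be weighed against each other.
Bi > In: the two effects oppose for this pair; the across-period effect wins (703 vs 558 kJ/mol).
Mg > Bi: period and group pull opposite ways; the down-group shift dominates (738 vs 703 kJ/mol).
As > Mg: the two effects oppose for this pair; the across-period effect wins (947 vs 738 kJ/mol).
F > As: relative to As, both the across-period and down-group shifts push F's first ionization energy up.
Tabulated first ionization energy (kJ/mol): F 1681, Mg 738, As 947, In 558, Bi 703.
So from lowest to highest: In < Bi < Mg < As < F.

In < Bi < Mg < As < F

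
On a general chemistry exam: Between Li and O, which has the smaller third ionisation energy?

The third ionization energy removes an electron from the +2 ion. For each element: Li²⁺ is already 1 electron into the core; O²⁺ still has 4 valence electrons.
Core electrons are held far more tightly than valence electrons, so Li tops the IE_3 order.
The numbers (kJ/mol): Li 11815, O 5300.
Overall IE_3 order: O < Li.

O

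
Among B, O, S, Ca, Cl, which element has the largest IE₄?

IE_4 is the cost of taking one more electron from the +3 cation: B³⁺ is the bare [He] core; O³⁺ still has 3 valence electrons; S³⁺ still has 3 valence electrons; Ca³⁺ is already 1 electron into the core; Cl³⁺ still has 4 valence electrons.
Usually core removal costs more than valence removal, but here the competition is close: a tightly held n=2 valence electron can cost more to remove than an n=3 core electron, so the actual values have to decide it.
Valence configurations: O³⁺ [He]2s²2p¹, S³⁺ [Ne]3s²3p¹, Cl³⁺ [Ne]3s²3p².
The numbers (kJ/mol): B 25026, O 7469, S 4556, Ca 6491, Cl 5159.
So the fourth ionization energies run S < Cl < Ca < O < B.

B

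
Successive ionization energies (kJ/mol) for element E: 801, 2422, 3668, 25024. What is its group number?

Look for the largest jump between consecutive ionization energies: IE4/IE3 ≈ 6.8, far larger than any earlier ratio.
That jump marks the point where a core electron is being removed. So the atom has 3 valence electrons.
A main-group element with 3 valence electrons is in group 13.

Group 13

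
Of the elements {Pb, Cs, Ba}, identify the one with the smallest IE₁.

Cs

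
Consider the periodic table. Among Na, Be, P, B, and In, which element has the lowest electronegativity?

Na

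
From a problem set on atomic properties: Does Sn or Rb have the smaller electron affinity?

Rb is in period 5, group 1; Sn is in period 5, group 14.
EA tends to increase across a period and decrease down a group, though the pattern is less regular than for IE or radius.
All lie in period 5, so electron affinity increases left to right.
So Rb has the smaller electron affinity (Rb < Sn).

Rb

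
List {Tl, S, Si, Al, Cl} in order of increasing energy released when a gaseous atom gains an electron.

Tl < Al < Si < S < Cl

Al is in period 3, group 13; Si is in period 3, group 14; S is in period 3, group 16; Cl is in period 3, group 17; Tl is in period 6, group 13.
EA tends to increase across a period and decrease down a group, though the pattern is less regular than for IE or radius.
Neither a single period nor a single group — weigh both effects.
Al > Tl: Al sits above Tl in group 13, so the down-group effect alone puts Al higher.
Si > Al: Si lies to the right of Al in period 3, so the across-period effect alone puts Si higher.
S > Si: both are in period 3; the period trend gives S the larger value.
Cl > S: both are in period 3; the period trend gives Cl the larger value.
Tabulated electron affinity (kJ/mol): Al 42, Si 134, S 200, Cl 349, Tl 19.
So from lowest to highest: Tl < Al < Si < S < Cl.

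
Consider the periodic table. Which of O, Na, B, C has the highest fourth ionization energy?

B

After 3 electrons have been removed, what remains? O³⁺ still has 3 valence electrons; Na³⁺ is already 2 electrons into the core; B³⁺ is the bare [He] core; C³⁺ still has 1 valence electron.
Pulling an electron out of a noble-gas core costs far more than removing a remaining valence electron, so Na and B sit at the high end of IE_4.
Valence configurations: O³⁺ [He]2s²2p¹, C³⁺ [He]2s¹.
Tabulated IE_4 (kJ/mol): O 7469, Na 9543, B 25026, C 6223.
Overall IE_4 order: C < O < Na < B.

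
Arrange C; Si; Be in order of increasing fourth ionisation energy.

The fourth ionization energy removes an electron from the +3 ion. For each element: C³⁺ still has 1 valence electron; Si³⁺ still has 1 valence electron; Be³⁺ is already 1 electron into the core.
Breaking into a closed-shell core is much more expensive than removing a leftover valence electron — Be has the largest IE_4 here.
Valence configurations: C³⁺ [He]2s¹, Si³⁺ [Ne]3s¹.
Tabulated IE_4 (kJ/mol): C 6223, Si 4356, Be 21007.
Overall IE_4 order: Si < C < Be.

Si < C < Be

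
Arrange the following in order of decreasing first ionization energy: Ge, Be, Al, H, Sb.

H > Be > Sb > Ge > Al

H is in period 1, group 1; Be is in period 2, group 2; Al is in period 3, group 13; Ge is in period 4, group 14; Sb is in period 5, group 15.
First ionization energy rises across a period (greater Z_eff holds electrons more tightly) and falls down a group (valence electrons are farther from the nucleus).
These sit on a diagonal, where the across-period and down-group effects partly cancel.
Ge > Al: period and group pull opposite ways; the across-period shift dominates (762 vs 578 kJ/mol).
Sb > Ge: period and group pull opposite ways; the across-period shift dominates (831 vs 762 kJ/mol).
Be > Sb: period and group pull opposite ways; the down-group shift dominates (900 vs 831 kJ/mol).
H > Be: period and group pull opposite ways; the down-group shift dominates (1312 vs 900 kJ/mol).
Tabulated first ionization energy (kJ/mol): H 1312, Be 900, Al 578, Ge 762, Sb 831.
So from highest to lowest: H > Be > Sb > Ge > Al.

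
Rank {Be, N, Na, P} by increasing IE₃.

P < N < Na < Be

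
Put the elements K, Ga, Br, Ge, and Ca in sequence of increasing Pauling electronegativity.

K is in period 4, group 1; Ca is in period 4, group 2; Ga is in period 4, group 13; Ge is in period 4, group 14; Br is in period 4, group 17.
Electronegativity increases across a period and decreases down a group, tracking effective nuclear charge and atomic size.
All lie in period 4, so electronegativity increases left to right.
So from lowest to highest: K < Ca < Ga < Ge < Br.

K, Ca, Ga, Ge, Br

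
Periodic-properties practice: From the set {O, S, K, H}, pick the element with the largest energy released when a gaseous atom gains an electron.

H is in period 1, group 1; O is in period 2, group 16; S is in period 3, group 16; K is in period 4, group 1.
EA tends to increase across a period and decrease down a group, though the pattern is less regular than for IE or radius.
These span different periods and groups, so the two trends combine.
H > K: they share group 1; the group trend gives H the larger value.
O > H: period and group pull opposite ways; the across-period shift dominates (141 vs 73 kJ/mol).
S > O: this pair runs against the simple trend — see the exception note.
Note the exception: S has a higher electron affinity than O, contrary to the simple trend — the compact 2p subshell of O repels the added electron more than S's larger 3p does.
For reference (kJ/mol): H 73, O 141, S 200, K 48.
The largest energy released when a gaseous atom gains an electron among these belongs to S.

S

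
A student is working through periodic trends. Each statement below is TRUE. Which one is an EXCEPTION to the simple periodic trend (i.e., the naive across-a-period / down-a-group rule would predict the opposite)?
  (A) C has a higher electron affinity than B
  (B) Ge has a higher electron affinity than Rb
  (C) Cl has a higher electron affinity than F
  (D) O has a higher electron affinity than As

The general trend: electron affinity increases across a period and decreases down a group.
(A) C (period 2, group 14) vs B (period 2, group 13): the stated order agrees with the simple trend.
(B) Ge (period 4, group 14) vs Rb (period 5, group 1): the stated order agrees with the simple trend.
(C) Cl (period 3, group 17) vs F (period 2, group 17): the stated order contradicts the simple trend.
(D) O (period 2, group 16) vs As (period 4, group 15): the stated order agrees with the simple trend.
The exception is (C): F's small 2p subshell makes the incoming electron feel strong e⁻–e⁻ repulsion, so Cl actually releases more energy on gaining an electron.

(C)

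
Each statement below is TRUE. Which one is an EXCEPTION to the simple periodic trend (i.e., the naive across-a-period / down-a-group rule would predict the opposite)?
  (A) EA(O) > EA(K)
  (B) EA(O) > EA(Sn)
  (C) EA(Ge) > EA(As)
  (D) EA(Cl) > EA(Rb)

The general trend: electron affinity increases across a period and decreases down a group.
(A) O (period 2, group 16) vs K (period 4, group 1): the stated order agrees with the simple trend.
(B) O (period 2, group 16) vs Sn (period 5, group 14): the stated order agrees with the simple trend.
(C) Ge (period 4, group 14) vs As (period 4, group 15): the stated order contradicts the simple trend.
(D) Cl (period 3, group 17) vs Rb (period 5, group 1): the stated order agrees with the simple trend.
The exception is (C): adding an electron to As's half-filled 4p³ is unfavourable, so Ge (4p²) has the more exothermic EA.

(C)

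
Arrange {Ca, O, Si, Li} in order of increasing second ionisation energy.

Ca < Si < O < Li

The second ionization energy removes an electron from the +1 ion. For each element: Ca⁺ still has 1 valence electron; O⁺ still has 5 valence electrons; Si⁺ still has 3 valence electrons; Li⁺ is the bare [He] core.
Pulling an electron out of a noble-gas core costs far more than removing a remaining valence electron, so Li sits at the high end of IE_2.
Valence configurations: Ca⁺ [Ar]4s¹, O⁺ [He]2s²2p³, Si⁺ [Ne]3s²3p¹.
Approximate IE_2 values (kJ/mol): Ca 1145, O 3388, Si 1577, Li 7298.
So the second ionization energies run Ca < Si < O < Li.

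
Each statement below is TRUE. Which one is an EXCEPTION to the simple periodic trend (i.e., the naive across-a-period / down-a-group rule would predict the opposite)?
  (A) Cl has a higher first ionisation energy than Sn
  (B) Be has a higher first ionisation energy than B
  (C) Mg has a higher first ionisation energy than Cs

The general trend: first ionisation energy increases across a period and decreases down a group.
(A) Cl (period 3, group 17) vs Sn (period 5, group 14): the stated order agrees with the simple trend.
(B) Be (period 2, group 2) vs B (period 2, group 13): the stated order contradicts the simple trend.
(C) Mg (period 3, group 2) vs Cs (period 6, group 1): the stated order agrees with the simple trend.
The exception is (B): removing B's lone 2p electron is easier than breaking Be's filled 2s².

(B)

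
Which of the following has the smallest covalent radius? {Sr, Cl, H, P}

H

H is in period 1, group 1; P is in period 3, group 15; Cl is in period 3, group 17; Sr is in period 5, group 2.
Moving right in a period, electrons are added to the same shell under a stronger nuclear pull, so atoms get smaller; moving down, a new shell is opened and atoms get larger.
Neither a single period nor a single group — weigh both effects.
Cl > H: period and group pull opposite ways; the down-group shift dominates (99 vs 32 pm).
P > Cl: both are in period 3; the period trend gives P the larger value.
Sr > P: both effects reinforce here, so Sr is clearly the larger of the two.
Approximate values (pm): H 32, P 111, Cl 99, Sr 185.
The smallest covalent radius among these belongs to H.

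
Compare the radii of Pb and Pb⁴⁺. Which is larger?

Pb

Forming Pb⁴⁺ removes 4 electrons from Pb. Fewer electrons for the same nuclear charge means less shielding and a higher Z_eff on the remaining electrons.
A cation is smaller than its parent atom: Pb⁴⁺ < Pb.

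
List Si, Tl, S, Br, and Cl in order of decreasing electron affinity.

Adding an electron releases more energy for atoms nearer the top right (short of the noble gases).
These span different periods and groups, so the two trends combine.
Si > Tl: relative to Tl, both the across-period and down-group shifts push Si's electron affinity up.
S > Si: both are in period 3; the period trend gives S the larger value.
Br > S: period and group pull opposite ways; the across-period shift dominates (325 vs 200 kJ/mol).
Cl > Br: Cl sits above Br in group 17, so the down-group effect alone puts Cl higher.
Tabulated electron affinity (kJ/mol): Si 134, S 200, Cl 349, Br 325, Tl 19.
So from highest to lowest: Cl > Br > S > Si > Tl.

Cl > Br > S > Si > Tl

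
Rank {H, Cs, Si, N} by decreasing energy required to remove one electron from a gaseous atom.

H is in period 1, group 1; N is in period 2, group 15; Si is in period 3, group 14; Cs is in period 6, group 1.
IE₁ increases left→right with effective nuclear charge and decreases top→bottom as the valence shell moves farther out.
Neither a single period nor a single group — weigh both effects.
Si > Cs: both effects reinforce here, so Si is clearly the higher of the two.
H > Si: period and group pull opposite ways; the down-group shift dominates (1312 vs 786 kJ/mol).
N > H: the two effects oppose for this pair; the across-period effect wins (1402 vs 1312 kJ/mol).
Approximate values (kJ/mol): H 1312, N 1402, Si 786, Cs 376.
So from highest to lowest: N > H > Si > Cs.

N, H, Si, Cs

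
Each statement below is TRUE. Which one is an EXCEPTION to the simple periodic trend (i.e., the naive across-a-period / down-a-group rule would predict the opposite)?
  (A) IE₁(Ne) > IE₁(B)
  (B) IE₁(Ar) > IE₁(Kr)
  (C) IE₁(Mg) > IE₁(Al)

(C)

The general trend: first ionisation energy increases across a period and decreases down a group.
(A) Ne (period 2, group 18) vs B (period 2, group 13): the stated order agrees with the simple trend.
(B) Ar (period 3, group 18) vs Kr (period 4, group 18): the stated order agrees with the simple trend.
(C) Mg (period 3, group 2) vs Al (period 3, group 13): the stated order contradicts the simple trend.
The exception is (C): Al's single 3p electron is easier to remove than one from Mg's filled 3s².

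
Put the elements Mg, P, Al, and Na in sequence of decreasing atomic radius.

Na is in period 3, group 1; Mg is in period 3, group 2; Al is in period 3, group 13; P is in period 3, group 15.
Atomic radius shrinks across a period as nuclear charge pulls the same shell inward, and grows down a group as new shells are added.
All lie in period 3, so atomic radius increases right to left.
So from largest to smallest: Na > Mg > Al > P.

Na > Mg > Al > P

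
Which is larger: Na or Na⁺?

Na

Forming Na⁺ removes 1 electron from Na. Fewer electrons for the same nuclear charge means less shielding and a higher Z_eff on the remaining electrons, and for main-group metals the entire outer shell is lost.
A cation is smaller than its parent atom: Na⁺ < Na.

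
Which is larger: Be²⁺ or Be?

Forming Be²⁺ removes 2 electrons from Be. Fewer electrons for the same nuclear charge means less shielding and a higher Z_eff on the remaining electrons, and for main-group metals the entire outer shell is lost.
A cation is smaller than its parent atom: Be²⁺ < Be.

Be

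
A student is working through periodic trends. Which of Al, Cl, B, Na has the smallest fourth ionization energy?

Cl

After 3 electrons have been removed, what remains? Al³⁺ is the bare [Ne] core; Cl³⁺ still has 4 valence electrons; B³⁺ is the bare [He] core; Na³⁺ is already 2 electrons into the core.
Core electrons are held far more tightly than valence electrons, so Na, Al and B top the IE_4 order.
The numbers (kJ/mol): Al 11577, Cl 5159, B 25026, Na 9543.
So the fourth ionization energies run Cl < Na < Al < B.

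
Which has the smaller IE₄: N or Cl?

Cl

Consider each +3 ion: N³⁺ still has 2 valence electrons; Cl³⁺ still has 4 valence electrons.
All are still removing valence electrons, so compare the +3 ions as you would atoms: IE_4 generally rises across a period (higher Z_eff) and falls down a group (larger shell), subject to the usual subshell exceptions.
Valence configurations: N³⁺ [He]2s², Cl³⁺ [Ne]3s²3p².
The numbers (kJ/mol): N 7475, Cl 5159.
Putting it together, IE_4: Cl < N.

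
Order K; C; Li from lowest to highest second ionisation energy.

C, K, Li

The second ionization energy removes an electron from the +1 ion. For each element: K⁺ is the bare [Ar] core; C⁺ still has 3 valence electrons; Li⁺ is the bare [He] core.
Core electrons are held far more tightly than valence electrons, so K and Li top the IE_2 order.
Approximate IE_2 values (kJ/mol): K 3052, C 2353, Li 7298.
Overall IE_2 order: C < K < Li.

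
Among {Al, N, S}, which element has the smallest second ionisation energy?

Consider each +1 ion: Al⁺ still has 2 valence electrons; N⁺ still has 4 valence electrons; S⁺ still has 5 valence electrons.
All are still removing valence electrons, so compare the +1 ions as you would atoms: IE_2 generally rises across a period (higher Z_eff) and falls down a group (larger shell), subject to the usual subshell exceptions.
Valence configurations: Al⁺ [Ne]3s², N⁺ [He]2s²2p², S⁺ [Ne]3s²3p³.
The numbers (kJ/mol): Al 1817, N 2856, S 2252.
Hence IE_2: Al < S < N.

Al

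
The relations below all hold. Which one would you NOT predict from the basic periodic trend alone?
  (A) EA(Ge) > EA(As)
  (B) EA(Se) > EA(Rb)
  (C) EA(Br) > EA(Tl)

(A)

The general trend: electron affinity increases across a period and decreases down a group.
(A) Ge (period 4, group 14) vs As (period 4, group 15): the stated order contradicts the simple trend.
(B) Se (period 4, group 16) vs Rb (period 5, group 1): the stated order agrees with the simple trend.
(C) Br (period 4, group 17) vs Tl (period 6, group 13): the stated order agrees with the simple trend.
The exception is (A): adding an electron to As's half-filled 4p³ is unfavourable, so Ge (4p²) has the more exothermic EA.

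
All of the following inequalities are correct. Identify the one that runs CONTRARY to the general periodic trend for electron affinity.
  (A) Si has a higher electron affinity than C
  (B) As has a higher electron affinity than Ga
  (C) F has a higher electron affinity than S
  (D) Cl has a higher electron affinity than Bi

(A)

The general trend: electron affinity increases across a period and decreases down a group.
(A) Si (period 3, group 14) vs C (period 2, group 14): the stated order contradicts the simple trend.
(B) As (period 4, group 15) vs Ga (period 4, group 13): the stated order agrees with the simple trend.
(C) F (period 2, group 17) vs S (period 3, group 16): the stated order agrees with the simple trend.
(D) Cl (period 3, group 17) vs Bi (period 6, group 15): the stated order agrees with the simple trend.
The exception is (A): Si's larger, more diffuse 3p orbitals accept an added electron slightly more readily than C's compact 2p.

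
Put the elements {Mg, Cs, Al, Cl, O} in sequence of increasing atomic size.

O < Cl < Al < Mg < Cs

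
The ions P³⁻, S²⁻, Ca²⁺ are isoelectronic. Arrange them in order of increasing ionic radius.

All of these have 18 electrons, so size is governed by nuclear charge alone: the more protons, the stronger the pull on the same electron cloud, and the smaller the ion.
Nuclear charges: Ca²⁺ (Z=20), S²⁻ (Z=16), P³⁻ (Z=15).
Smallest to largest: Ca²⁺ < S²⁻ < P³⁻.

Ca²⁺, S²⁻, P³⁻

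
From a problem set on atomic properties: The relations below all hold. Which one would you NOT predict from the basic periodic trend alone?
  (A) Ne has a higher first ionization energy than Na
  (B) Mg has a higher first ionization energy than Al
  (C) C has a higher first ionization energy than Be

(B)

The general trend: first ionization energy increases across a period and decreases down a group.
(A) Ne (period 2, group 18) vs Na (period 3, group 1): the stated order agrees with the simple trend.
(B) Mg (period 3, group 2) vs Al (period 3, group 13): the stated order contradicts the simple trend.
(C) C (period 2, group 14) vs Be (period 2, group 2): the stated order agrees with the simple trend.
The exception is (B): Al's single 3p electron is easier to remove than one from Mg's filled 3s².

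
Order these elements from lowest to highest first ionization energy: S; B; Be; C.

B < Be < S < C

Be is in period 2, group 2; B is in period 2, group 13; C is in period 2, group 14; S is in period 3, group 16.
Across a period the outer electron is held more tightly (higher IE₁); down a group it sits in a higher shell, more shielded, and comes off more easily.
Here both period and group differ, so the two effects have to be weighed against each other.
Be > B: this pair runs against the simple trend — see the exception note.
S > Be: period and group pull opposite ways; the across-period shift dominates (1000 vs 900 kJ/mol).
C > S: the two effects oppose for this pair; the down-group effect wins (1086 vs 1000 kJ/mol).
Note the exception: Be has a higher first ionization energy than B, contrary to the simple trend — removing B's lone 2p electron is easier than breaking Be's filled 2s².
For reference (kJ/mol): Be 900, B 801, C 1086, S 1000.
So from lowest to highest: B < Be < S < C.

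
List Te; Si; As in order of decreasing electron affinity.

Si is in period 3, group 14; As is in period 4, group 15; Te is in period 5, group 16.
Adding an electron releases more energy for atoms nearer the top right (short of the noble gases).
These sit on a diagonal, where the across-period and down-group effects partly cancel.
Si > As: period and group pull opposite ways; the down-group shift dominates (134 vs 78 kJ/mol).
Te > Si: period and group pull opposite ways; the across-period shift dominates (190 vs 134 kJ/mol).
Tabulated electron affinity (kJ/mol): Si 134, As 78, Te 190.
So from highest to lowest: Te > Si > As.

Te > Si > As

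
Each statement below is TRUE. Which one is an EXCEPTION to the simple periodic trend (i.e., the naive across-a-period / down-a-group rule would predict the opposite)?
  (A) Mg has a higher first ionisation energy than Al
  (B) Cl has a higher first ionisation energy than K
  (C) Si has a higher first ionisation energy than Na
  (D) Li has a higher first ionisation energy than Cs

(A)

The general trend: first ionisation energy increases across a period and decreases down a group.
(A) Mg (period 3, group 2) vs Al (period 3, group 13): the stated order contradicts the simple trend.
(B) Cl (period 3, group 17) vs K (period 4, group 1): the stated order agrees with the simple trend.
(C) Si (period 3, group 14) vs Na (period 3, group 1): the stated order agrees with the simple trend.
(D) Li (period 2, group 1) vs Cs (period 6, group 1): the stated order agrees with the simple trend.
The exception is (A): Al's single 3p electron is easier to remove than one from Mg's filled 3s².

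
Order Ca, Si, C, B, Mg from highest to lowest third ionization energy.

The third ionization energy removes an electron from the +2 ion. For each element: Ca²⁺ is the bare [Ar] core; Si²⁺ still has 2 valence electrons; C²⁺ still has 2 valence electrons; B²⁺ still has 1 valence electron; Mg²⁺ is the bare [Ne] core.
Core electrons are held far more tightly than valence electrons, so Ca and Mg top the IE_3 order.
Valence configurations: Si²⁺ [Ne]3s², C²⁺ [He]2s², B²⁺ [He]2s¹.
Tabulated IE_3 (kJ/mol): Ca 4912, Si 3232, C 4620, B 3660, Mg 7733.
So the third ionization energies run Si < B < C < Ca < Mg.

Mg > Ca > C > B > Si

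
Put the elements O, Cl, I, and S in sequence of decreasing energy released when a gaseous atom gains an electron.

O is in period 2, group 16; S is in period 3, group 16; Cl is in period 3, group 17; I is in period 5, group 17.
Atoms with high Z_eff and room in the valence shell (especially the halogens) have the most exothermic electron affinities.
These span different periods and groups, so the two trends combine.
S > O: this pair runs against the simple trend — see the exception note.
I > S: period and group pull opposite ways; the across-period shift dominates (295 vs 200 kJ/mol).
Cl > I: they share group 17; the group trend gives Cl the larger value.
Note the exception: S has a higher electron affinity than O, contrary to the simple trend — the compact 2p subshell of O repels the added electron more than S's larger 3p does.
Approximate values (kJ/mol): O 141, S 200, Cl 349, I 295.
So from highest to lowest: Cl > I > S > O.

Cl > I > S > O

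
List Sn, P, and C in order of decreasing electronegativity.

C is in period 2, group 14; P is in period 3, group 15; Sn is in period 5, group 14.
EN rises left→right (higher Z_eff, smaller atoms) and falls top→bottom (larger, more shielded atoms).
Here both period and group differ, so the two effects have to be weighed against each other.
P > Sn: both effects reinforce here, so P is clearly the higher of the two.
C > P: period and group pull opposite ways; the down-group shift dominates (2.55 vs 2.19).
Tabulated electronegativity (Pauling): C 2.55, P 2.19, Sn 1.96.
So from highest to lowest: C > P > Sn.

C > P > Sn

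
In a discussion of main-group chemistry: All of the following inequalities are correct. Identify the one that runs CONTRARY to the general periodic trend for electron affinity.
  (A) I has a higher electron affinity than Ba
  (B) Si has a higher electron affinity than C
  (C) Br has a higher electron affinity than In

(B)

The general trend: electron affinity increases across a period and decreases down a group.
(A) I (period 5, group 17) vs Ba (period 6, group 2): the stated order agrees with the simple trend.
(B) Si (period 3, group 14) vs C (period 2, group 14): the stated order contradicts the simple trend.
(C) Br (period 4, group 17) vs In (period 5, group 13): the stated order agrees with the simple trend.
The exception is (B): Si's larger, more diffuse 3p orbitals accept an added electron slightly more readily than C's compact 2p.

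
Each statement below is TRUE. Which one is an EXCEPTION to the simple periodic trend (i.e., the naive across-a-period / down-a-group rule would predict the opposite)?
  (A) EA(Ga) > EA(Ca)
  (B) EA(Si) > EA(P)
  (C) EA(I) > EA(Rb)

(B)

The general trend: electron affinity increases across a period and decreases down a group.
(A) Ga (period 4, group 13) vs Ca (period 4, group 2): the stated order agrees with the simple trend.
(B) Si (period 3, group 14) vs P (period 3, group 15): the stated order contradicts the simple trend.
(C) I (period 5, group 17) vs Rb (period 5, group 1): the stated order agrees with the simple trend.
The exception is (B): adding an electron to P's half-filled 3p³ is unfavourable, so Si (3p²) has the more exothermic EA.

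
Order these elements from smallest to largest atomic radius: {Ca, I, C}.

C, I, Ca

C is in period 2, group 14; Ca is in period 4, group 2; I is in period 5, group 17.
Atomic radius shrinks across a period as nuclear charge pulls the same shell inward, and grows down a group as new shells are added.
Neither a single period nor a single group — weigh both effects.
I > C: period and group pull opposite ways; the down-group shift dominates (133 vs 75 pm).
Ca > I: period and group pull opposite ways; the across-period shift dominates (171 vs 133 pm).
Tabulated atomic radius (pm): C 75, Ca 171, I 133.
So from smallest to largest: C < I < Ca.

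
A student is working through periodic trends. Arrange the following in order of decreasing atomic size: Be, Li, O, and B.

Li is in period 2, group 1; Be is in period 2, group 2; B is in period 2, group 13; O is in period 2, group 16.
Radius decreases left→right (rising Z_eff, same n) and increases top→bottom (higher n).
All lie in period 2, so atomic radius increases right to left.
So from largest to smallest: Li > Be > B > O.

Li > Be > B > O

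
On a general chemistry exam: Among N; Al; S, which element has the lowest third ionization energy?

The third ionization energy removes an electron from the +2 ion. For each element: N²⁺ still has 3 valence electrons; Al²⁺ still has 1 valence electron; S²⁺ still has 4 valence electrons.
All are still removing valence electrons, so compare the +2 ions as you would atoms: IE_3 generally rises across a period (higher Z_eff) and falls down a group (larger shell), subject to the usual subshell exceptions.
Valence configurations: N²⁺ [He]2s²2p¹, Al²⁺ [Ne]3s¹, S²⁺ [Ne]3s²3p².
Approximate IE_3 values (kJ/mol): N 4578, Al 2745, S 3357.
Overall IE_3 order: Al < S < N.

Al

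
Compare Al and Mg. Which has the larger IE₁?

First ionization energy rises across a period (greater Z_eff holds electrons more tightly) and falls down a group (valence electrons are farther from the nucleus).
All lie in period 3; the across-period trend (first ionization energy increases left to right) applies, with the exception below.
Note the exception: Mg has a higher first ionization energy than Al, contrary to the simple trend — Al's single 3p electron is easier to remove than one from Mg's filled 3s².
Approximate values (kJ/mol): Mg 738, Al 578.
So Mg has the larger IE₁ (Mg > Al).

Mg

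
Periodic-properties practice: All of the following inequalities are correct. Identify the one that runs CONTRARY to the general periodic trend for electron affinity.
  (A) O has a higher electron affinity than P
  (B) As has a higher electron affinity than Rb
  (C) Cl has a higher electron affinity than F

(C)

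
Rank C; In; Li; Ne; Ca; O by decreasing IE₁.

Ne, O, C, Ca, In, Li

Li is in period 2, group 1; C is in period 2, group 14; O is in period 2, group 16; Ne is in period 2, group 18; Ca is in period 4, group 2; In is in period 5, group 13.
Removing the outermost electron gets harder across a period and easier down a group.
These span different periods and groups, so the two trends combine.
In > Li: period and group pull opposite ways; the across-period shift dominates (558 vs 520 kJ/mol).
Ca > In: the two effects oppose for this pair; the down-group effect wins (590 vs 558 kJ/mol).
C > Ca: relative to Ca, both the across-period and down-group shifts push C's first ionization energy up.
O > C: O lies to the right of C in period 2, so the across-period effect alone puts O higher.
Ne > O: Ne lies to the right of O in period 2, so the across-period effect alone puts Ne higher.
For reference (kJ/mol): Li 520, C 1086, O 1314, Ne 2081, Ca 590, In 558.
So from highest to lowest: Ne > O > C > Ca > In > Li.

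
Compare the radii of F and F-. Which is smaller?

F

Forming F- adds 1 electron to F. More electron–electron repulsion in the same shell, with unchanged nuclear charge, lets the cloud expand.
An anion is larger than its parent atom: F- > F.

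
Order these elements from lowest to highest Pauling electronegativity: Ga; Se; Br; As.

Electronegativity increases across a period and decreases down a group, tracking effective nuclear charge and atomic size.
All lie in period 4, so electronegativity increases left to right.
So from lowest to highest: Ga < As < Se < Br.

Ga < As < Se < Br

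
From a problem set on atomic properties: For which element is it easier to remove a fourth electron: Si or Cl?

Si

After 3 electrons have been removed, what remains? Si³⁺ still has 1 valence electron; Cl³⁺ still has 4 valence electrons.
All are still removing valence electrons, so compare the +3 ions as you would atoms: IE_4 generally rises across a period (higher Z_eff) and falls down a group (larger shell), subject to the usual subshell exceptions.
Valence configurations: Si³⁺ [Ne]3s¹, Cl³⁺ [Ne]3s²3p².
Approximate IE_4 values (kJ/mol): Si 4356, Cl 5159.
Putting it together, IE_4: Si < Cl.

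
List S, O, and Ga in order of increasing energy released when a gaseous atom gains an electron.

Ga, O, S

O is in period 2, group 16; S is in period 3, group 16; Ga is in period 4, group 13.
Atoms with high Z_eff and room in the valence shell (especially the halogens) have the most exothermic electron affinities.
Here both period and group differ, so the two effects have to be weighed against each other.
O > Ga: both effects reinforce here, so O is clearly the higher of the two.
S > O: this pair runs against the simple trend — see the exception note.
Note the exception: S has a higher electron affinity than O, contrary to the simple trend — the compact 2p subshell of O repels the added electron more than S's larger 3p does.
Approximate values (kJ/mol): O 141, S 200, Ga 29.
So from lowest to highest: Ga < O < S.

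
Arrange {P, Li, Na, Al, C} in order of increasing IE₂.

Consider each +1 ion: P⁺ still has 4 valence electrons; Li⁺ is the bare [He] core; Na⁺ is the bare [Ne] core; Al⁺ still has 2 valence electrons; C⁺ still has 3 valence electrons.
Breaking into a closed-shell core is much more expensive than removing a leftover valence electron — Na and Li have the largest IE_2 here.
Valence configurations: P⁺ [Ne]3s²3p², Al⁺ [Ne]3s², C⁺ [He]2s²2p¹.
The numbers (kJ/mol): P 1907, Li 7298, Na 4562, Al 1817, C 2353.
Overall IE_2 order: Al < P < C < Na < Li.

Al, P, C, Na, Li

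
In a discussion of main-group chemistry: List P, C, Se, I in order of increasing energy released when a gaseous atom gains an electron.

P < C < Se < I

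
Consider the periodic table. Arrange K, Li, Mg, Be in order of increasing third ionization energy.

IE_3 is the cost of taking one more electron from the +2 cation: K²⁺ is already 1 electron into the core; Li²⁺ is already 1 electron into the core; Mg²⁺ is the bare [Ne] core; Be²⁺ is the bare [He] core.
All of these are removing an electron from a noble-gas core or deeper; the smaller core (lower principal quantum number) is held far more tightly, and within a period the higher nuclear charge binds the same core more tightly.
The numbers (kJ/mol): K 4420, Li 11815, Mg 7733, Be 14849.
Overall IE_3 order: K < Mg < Li < Be.

K, Mg, Li, Be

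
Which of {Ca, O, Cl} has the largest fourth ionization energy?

O

IE_4 is the cost of taking one more electron from the +3 cation: Ca³⁺ is already 1 electron into the core; O³⁺ still has 3 valence electrons; Cl³⁺ still has 4 valence electrons.
Usually core removal costs more than valence removal, but here the competition is close: a tightly held n=2 valence electron can cost more to remove than an n=3 core electron, so the actual values have to decide it.
Valence configurations: O³⁺ [He]2s²2p¹, Cl³⁺ [Ne]3s²3p².
Tabulated IE_4 (kJ/mol): Ca 6491, O 7469, Cl 5159.
Putting it together, IE_4: Cl < Ca < O.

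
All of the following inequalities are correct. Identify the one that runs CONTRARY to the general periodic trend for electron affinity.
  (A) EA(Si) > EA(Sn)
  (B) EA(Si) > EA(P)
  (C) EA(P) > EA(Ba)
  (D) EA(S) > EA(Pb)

(B)

The general trend: electron affinity increases across a period and decreases down a group.
(A) Si (period 3, group 14) vs Sn (period 5, group 14): the stated order agrees with the simple trend.
(B) Si (period 3, group 14) vs P (period 3, group 15): the stated order contradicts the simple trend.
(C) P (period 3, group 15) vs Ba (period 6, group 2): the stated order agrees with the simple trend.
(D) S (period 3, group 16) vs Pb (period 6, group 14): the stated order agrees with the simple trend.
The exception is (B): adding an electron to P's half-filled 3p³ is unfavourable, so Si (3p²) has the more exothermic EA.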